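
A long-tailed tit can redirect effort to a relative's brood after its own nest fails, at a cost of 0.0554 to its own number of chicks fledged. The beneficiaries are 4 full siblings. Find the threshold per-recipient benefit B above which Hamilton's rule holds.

0.0277

r to a full sibling = 0.5 (full sibs share both parents — two paths of length 2: r = 2·(1/2)^2 = 1/2).
Hamilton's rule with n recipients of equal r: n·r·B > C, so B > C/(n·r) = 0.0554/(4·0.5) = 0.0277.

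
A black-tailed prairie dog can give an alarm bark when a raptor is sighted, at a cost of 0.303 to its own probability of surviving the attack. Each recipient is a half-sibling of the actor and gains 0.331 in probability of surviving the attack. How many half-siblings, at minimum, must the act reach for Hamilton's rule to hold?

r to a half-sibling = 1/4 (half-sibs share one parent — one path of length 2: r = (1/2)^2 = 1/4).
Hamilton's rule: n·r·B > C  ⇒  n > C/(r·B) = 0.303/(0.25·0.331) = 3.662.
The smallest integer exceeding 3.662 is 4.

4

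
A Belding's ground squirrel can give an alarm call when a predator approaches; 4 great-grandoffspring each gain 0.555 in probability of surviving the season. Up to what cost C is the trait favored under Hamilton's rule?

0.2775

r to a great-grandoffspring = 1/8 (three parent–offspring links: r = (1/2)^3 = 1/8).
Hamilton's rule: n·r·B > C, so the trait is favored while C < n·r·B = 4·0.125·0.555 = 0.2775.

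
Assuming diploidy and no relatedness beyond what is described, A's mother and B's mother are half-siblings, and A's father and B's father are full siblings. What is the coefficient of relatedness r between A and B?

Relatedness sums over independent paths through distinct common ancestors.
A and B are related in two ways: half first cousins through their mothers (r = 1/16) and first cousins through their fathers (r = 1/8).
r = 1/16 + 1/8 = 3/16 = 0.1875.

0.1875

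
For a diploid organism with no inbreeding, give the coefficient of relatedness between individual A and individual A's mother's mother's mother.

0.125

Each parent–offspring link contributes a factor of 1/2, and independent paths through distinct common ancestors add.
Three parent–offspring links: r = (1/2)^3 = 1/8.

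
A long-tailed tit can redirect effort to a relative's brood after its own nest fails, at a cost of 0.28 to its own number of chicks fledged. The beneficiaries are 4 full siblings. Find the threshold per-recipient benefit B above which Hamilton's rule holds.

0.14

r to a full sibling = 0.5 (full sibs share both parents — two paths of length 2: r = 2·(1/2)^2 = 1/2).
Hamilton's rule with n recipients of equal r: n·r·B > C, so B > C/(n·r) = 0.28/(4·0.5) = 0.14.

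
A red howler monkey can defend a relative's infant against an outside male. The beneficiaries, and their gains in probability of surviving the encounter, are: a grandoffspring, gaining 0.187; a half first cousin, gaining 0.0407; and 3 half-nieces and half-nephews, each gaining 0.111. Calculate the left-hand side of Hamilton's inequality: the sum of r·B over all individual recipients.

r to a grandoffspring = 0.25 (two parent–offspring links: r = (1/2)^2 = 1/4).
r to a half first cousin = 0.0625 (half first cousins share one grandparent — one path of length 4: r = (1/2)^4 = 1/16).
r to a half-niece or half-nephew = 0.125 (half-aunt/uncle↔niece/nephew: one path of length 3: r = (1/2)^3 = 1/8).
Summing one r·B term per recipient: 1·0.25·0.187 + 1·0.0625·0.0407 + 3·0.125·0.111 = 0.09091875.

0.09091875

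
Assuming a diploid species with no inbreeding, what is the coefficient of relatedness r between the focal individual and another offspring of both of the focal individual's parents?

Each parent–offspring link contributes a factor of 1/2, and independent paths through distinct common ancestors add.
Full sibs share both parents — two paths of length 2: r = 2·(1/2)^2 = 1/2.

0.5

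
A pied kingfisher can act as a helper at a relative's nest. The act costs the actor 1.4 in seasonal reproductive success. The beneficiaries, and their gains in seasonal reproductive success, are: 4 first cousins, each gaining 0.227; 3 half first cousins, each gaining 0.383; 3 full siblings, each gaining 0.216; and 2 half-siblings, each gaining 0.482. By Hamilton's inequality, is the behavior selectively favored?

Hamilton's rule: the trait is favored when the sum of r·B over every recipient exceeds the actor's cost C.
r to a first cousin = 0.125 (first cousins share one grandparent pair — two paths of length 4: r = 2·(1/2)^4 = 1/8).
r to a half first cousin = 1/16 (half first cousins share one grandparent — one path of length 4: r = (1/2)^4 = 1/16).
r to a full sibling = 1/2 (full sibs share both parents — two paths of length 2: r = 2·(1/2)^2 = 1/2).
r to a half-sibling = 1/4 (half-sibs share one parent — one path of length 2: r = (1/2)^2 = 1/4).
Summing one r·B term per recipient: 4·0.125·0.227 + 3·0.0625·0.383 + 3·0.5·0.216 + 2·0.25·0.482 = 0.7503125.
0.7503125 < 1.4: the indirect benefit is less than the cost.

No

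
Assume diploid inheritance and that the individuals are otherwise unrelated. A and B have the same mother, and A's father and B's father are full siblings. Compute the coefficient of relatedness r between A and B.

0.375

Relatedness sums over independent paths through distinct common ancestors.
A and B are related in two ways: half-sibs through their shared mother (r = 1/4) and first cousins through their fathers (r = 1/8).
r = 1/4 + 1/8 = 3/8 = 0.375.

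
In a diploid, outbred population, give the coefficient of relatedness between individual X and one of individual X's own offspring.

Each parent–offspring link contributes a factor of 1/2, and independent paths through distinct common ancestors add.
One parent–offspring link: r = (1/2)^1 = 1/2.

0.5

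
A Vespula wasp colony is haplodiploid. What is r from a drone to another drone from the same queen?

Haploid brothers each carry a random half of the queen's diploid genome, so on average they share half: r = 1/2.

0.5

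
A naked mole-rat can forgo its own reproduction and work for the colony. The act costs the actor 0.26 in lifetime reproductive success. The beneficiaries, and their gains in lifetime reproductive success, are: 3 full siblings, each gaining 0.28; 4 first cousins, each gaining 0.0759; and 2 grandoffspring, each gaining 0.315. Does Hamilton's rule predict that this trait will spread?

Hamilton's rule: the trait is favored when the sum of r·B over every recipient exceeds the actor's cost C.
r to a full sibling = 1/2 (full sibs share both parents — two paths of length 2: r = 2·(1/2)^2 = 1/2).
r to a first cousin = 0.125 (first cousins share one grandparent pair — two paths of length 4: r = 2·(1/2)^4 = 1/8).
r to a grandoffspring = 1/4 (two parent–offspring links: r = (1/2)^2 = 1/4).
Summing one r·B term per recipient: 3·0.5·0.28 + 4·0.125·0.0759 + 2·0.25·0.315 = 0.61545.
0.61545 > 0.26: the indirect benefit exceeds the cost.

Yes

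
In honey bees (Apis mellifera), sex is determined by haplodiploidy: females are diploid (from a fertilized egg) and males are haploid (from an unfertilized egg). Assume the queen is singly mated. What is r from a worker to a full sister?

0.75

Haplodiploid full sisters inherit their father's entire haploid genome identically (contributing 1/2) and on average half of their mother's contribution (1/2 · 1/2 = 1/4); r = 1/2 + 1/4 = 3/4.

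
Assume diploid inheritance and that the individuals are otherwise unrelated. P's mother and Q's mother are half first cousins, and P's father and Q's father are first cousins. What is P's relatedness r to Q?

Wright's path rule: contributions from independent ancestry routes add.
P and Q are related in two ways: half second cousins through their mothers (r = 1/64) and second cousins through their fathers (r = 1/32).
r = 1/64 + 1/32 = 0.046875.

0.046875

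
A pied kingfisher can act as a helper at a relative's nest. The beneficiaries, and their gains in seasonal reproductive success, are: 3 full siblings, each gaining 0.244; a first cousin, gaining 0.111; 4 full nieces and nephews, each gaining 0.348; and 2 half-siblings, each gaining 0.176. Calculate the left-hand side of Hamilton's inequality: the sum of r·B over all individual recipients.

0.815875

r to a full sibling = 1/2 (full sibs share both parents — two paths of length 2: r = 2·(1/2)^2 = 1/2).
r to a first cousin = 0.125 (first cousins share one grandparent pair — two paths of length 4: r = 2·(1/2)^4 = 1/8).
r to a full niece or nephew = 0.25 (full aunt/uncle↔niece/nephew: two paths of length 3 through the shared grandparent pair: r = 2·(1/2)^3 = 1/4).
r to a half-sibling = 1/4 (half-sibs share one parent — one path of length 2: r = (1/2)^2 = 1/4).
Summing one r·B term per recipient: 3·0.5·0.244 + 1·0.125·0.111 + 4·0.25·0.348 + 2·0.25·0.176 = 0.815875.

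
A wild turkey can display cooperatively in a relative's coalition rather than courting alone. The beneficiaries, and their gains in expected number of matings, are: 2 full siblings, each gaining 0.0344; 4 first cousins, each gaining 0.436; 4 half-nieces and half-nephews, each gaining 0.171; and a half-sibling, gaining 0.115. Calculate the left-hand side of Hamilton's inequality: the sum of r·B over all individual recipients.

0.36665

r to a full sibling = 0.5 (full sibs share both parents — two paths of length 2: r = 2·(1/2)^2 = 1/2).
r to a first cousin = 0.125 (first cousins share one grandparent pair — two paths of length 4: r = 2·(1/2)^4 = 1/8).
r to a half-niece or half-nephew = 1/8 (half-aunt/uncle↔niece/nephew: one path of length 3: r = (1/2)^3 = 1/8).
r to a half-sibling = 1/4 (half-sibs share one parent — one path of length 2: r = (1/2)^2 = 1/4).
Summing one r·B term per recipient: 2·0.5·0.0344 + 4·0.125·0.436 + 4·0.125·0.171 + 1·0.25·0.115 = 0.36665.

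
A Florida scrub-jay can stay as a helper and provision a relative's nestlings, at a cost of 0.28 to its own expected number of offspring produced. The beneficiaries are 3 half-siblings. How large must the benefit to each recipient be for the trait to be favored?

0.3733

r to a half-sibling = 1/4 (half-sibs share one parent — one path of length 2: r = (1/2)^2 = 1/4).
Hamilton's rule with n recipients of equal r: n·r·B > C, so B > C/(n·r) = 0.28/(3·0.25) = 0.3733.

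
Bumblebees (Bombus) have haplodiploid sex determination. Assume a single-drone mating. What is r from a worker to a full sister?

0.75

Haplodiploid full sisters inherit their father's entire haploid genome identically (contributing 1/2) and on average half of their mother's contribution (1/2 · 1/2 = 1/4); r = 1/2 + 1/4 = 3/4.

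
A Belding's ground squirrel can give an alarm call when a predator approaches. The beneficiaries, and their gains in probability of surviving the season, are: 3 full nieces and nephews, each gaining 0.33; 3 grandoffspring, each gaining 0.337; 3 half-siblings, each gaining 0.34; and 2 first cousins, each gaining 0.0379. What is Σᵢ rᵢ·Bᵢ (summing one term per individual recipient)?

0.764725

r to a full niece or nephew = 0.25 (full aunt/uncle↔niece/nephew: two paths of length 3 through the shared grandparent pair: r = 2·(1/2)^3 = 1/4).
r to a grandoffspring = 1/4 (two parent–offspring links: r = (1/2)^2 = 1/4).
r to a half-sibling = 1/4 (half-sibs share one parent — one path of length 2: r = (1/2)^2 = 1/4).
r to a first cousin = 0.125 (first cousins share one grandparent pair — two paths of length 4: r = 2·(1/2)^4 = 1/8).
Summing one r·B term per recipient: 3·0.25·0.33 + 3·0.25·0.337 + 3·0.25·0.34 + 2·0.125·0.0379 = 0.764725.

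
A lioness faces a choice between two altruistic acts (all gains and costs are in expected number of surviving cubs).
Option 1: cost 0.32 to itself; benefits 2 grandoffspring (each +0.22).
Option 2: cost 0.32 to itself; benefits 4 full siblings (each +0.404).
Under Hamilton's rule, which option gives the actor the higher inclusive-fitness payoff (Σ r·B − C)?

Option 2

Option 1: r to a grandoffspring = 0.25.
Option 1: Σ r·B − C = (2·0.25·0.22) − 0.32 = -0.21.
Option 2: r to a full sibling = 0.5.
Option 2: Σ r·B − C = (4·0.5·0.404) − 0.32 = 0.488.
Option 2 has the higher net inclusive-fitness payoff.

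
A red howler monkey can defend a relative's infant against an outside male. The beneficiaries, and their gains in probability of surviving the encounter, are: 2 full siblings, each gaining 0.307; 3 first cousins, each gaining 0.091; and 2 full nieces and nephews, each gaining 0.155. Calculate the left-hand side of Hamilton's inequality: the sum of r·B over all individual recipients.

0.418625

r to a full sibling = 1/2 (full sibs share both parents — two paths of length 2: r = 2·(1/2)^2 = 1/2).
r to a first cousin = 1/8 (first cousins share one grandparent pair — two paths of length 4: r = 2·(1/2)^4 = 1/8).
r to a full niece or nephew = 1/4 (full aunt/uncle↔niece/nephew: two paths of length 3 through the shared grandparent pair: r = 2·(1/2)^3 = 1/4).
Summing one r·B term per recipient: 2·0.5·0.307 + 3·0.125·0.091 + 2·0.25·0.155 = 0.418625.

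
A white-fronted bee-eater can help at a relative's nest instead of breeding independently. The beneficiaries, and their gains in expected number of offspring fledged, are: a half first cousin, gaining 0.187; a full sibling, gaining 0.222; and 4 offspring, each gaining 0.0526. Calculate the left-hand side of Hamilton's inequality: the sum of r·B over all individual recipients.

0.2278875

r to a half first cousin = 1/16 (half first cousins share one grandparent — one path of length 4: r = (1/2)^4 = 1/16).
r to a full sibling = 0.5 (full sibs share both parents — two paths of length 2: r = 2·(1/2)^2 = 1/2).
r to an offspring = 0.5 (one parent–offspring link: r = (1/2)^1 = 1/2).
Summing one r·B term per recipient: 1·0.0625·0.187 + 1·0.5·0.222 + 4·0.5·0.0526 = 0.2278875.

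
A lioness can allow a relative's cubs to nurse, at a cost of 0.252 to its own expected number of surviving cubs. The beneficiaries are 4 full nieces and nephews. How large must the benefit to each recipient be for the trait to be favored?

r to a full niece or nephew = 0.25 (full aunt/uncle↔niece/nephew: two paths of length 3 through the shared grandparent pair: r = 2·(1/2)^3 = 1/4).
Hamilton's rule with n recipients of equal r: n·r·B > C, so B > C/(n·r) = 0.252/(4·0.25) = 0.252.

0.252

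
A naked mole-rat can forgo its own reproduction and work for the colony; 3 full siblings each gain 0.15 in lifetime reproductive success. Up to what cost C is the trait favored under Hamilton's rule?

0.225

r to a full sibling = 0.5 (full sibs share both parents — two paths of length 2: r = 2·(1/2)^2 = 1/2).
Hamilton's rule: n·r·B > C, so the trait is favored while C < n·r·B = 3·0.5·0.15 = 0.225.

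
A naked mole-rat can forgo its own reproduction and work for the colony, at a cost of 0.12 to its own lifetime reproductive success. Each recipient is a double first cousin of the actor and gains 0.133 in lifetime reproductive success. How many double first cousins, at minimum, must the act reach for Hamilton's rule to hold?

r to a double first cousin = 1/4 (double first cousins share both grandparent pairs — four paths of length 4: r = 4·(1/2)^4 = 1/4).
Hamilton's rule: n·r·B > C  ⇒  n > C/(r·B) = 0.12/(0.25·0.133) = 3.609.
The smallest integer exceeding 3.609 is 4.

4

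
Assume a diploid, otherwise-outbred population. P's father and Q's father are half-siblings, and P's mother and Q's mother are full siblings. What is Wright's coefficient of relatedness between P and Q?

0.1875

Independent pedigree routes through distinct common ancestors add.
P and Q are related in two ways: half first cousins through their fathers (r = 1/16) and first cousins through their mothers (r = 1/8).
r = 1/16 + 1/8 = 0.1875.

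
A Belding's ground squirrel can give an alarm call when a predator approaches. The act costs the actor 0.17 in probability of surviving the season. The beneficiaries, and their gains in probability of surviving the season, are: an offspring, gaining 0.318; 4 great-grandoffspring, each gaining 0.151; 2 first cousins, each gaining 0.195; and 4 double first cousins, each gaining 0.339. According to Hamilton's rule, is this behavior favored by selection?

Hamilton's rule: the trait is favored when the sum of r·B over every recipient exceeds the actor's cost C.
r to an offspring = 0.5 (one parent–offspring link: r = (1/2)^1 = 1/2).
r to a great-grandoffspring = 0.125 (three parent–offspring links: r = (1/2)^3 = 1/8).
r to a first cousin = 1/8 (first cousins share one grandparent pair — two paths of length 4: r = 2·(1/2)^4 = 1/8).
r to a double first cousin = 0.25 (double first cousins share both grandparent pairs — four paths of length 4: r = 4·(1/2)^4 = 1/4).
Summing one r·B term per recipient: 1·0.5·0.318 + 4·0.125·0.151 + 2·0.125·0.195 + 4·0.25·0.339 = 0.62225.
0.62225 > 0.17: the indirect benefit exceeds the cost.

Yes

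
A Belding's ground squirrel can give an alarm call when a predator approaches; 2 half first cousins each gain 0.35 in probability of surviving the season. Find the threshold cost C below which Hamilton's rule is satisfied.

0.04375

r to a half first cousin = 0.0625 (half first cousins share one grandparent — one path of length 4: r = (1/2)^4 = 1/16).
Hamilton's rule: n·r·B > C, so the trait is favored while C < n·r·B = 2·0.0625·0.35 = 0.04375.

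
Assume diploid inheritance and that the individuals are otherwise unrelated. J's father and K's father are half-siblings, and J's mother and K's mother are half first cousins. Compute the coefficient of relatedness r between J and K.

Wright's path rule: contributions from independent ancestry routes add.
J and K are related in two ways: half first cousins through their fathers (r = 1/16) and half second cousins through their mothers (r = 1/64).
r = 1/16 + 1/64 = 5/64 = 0.078125.

0.078125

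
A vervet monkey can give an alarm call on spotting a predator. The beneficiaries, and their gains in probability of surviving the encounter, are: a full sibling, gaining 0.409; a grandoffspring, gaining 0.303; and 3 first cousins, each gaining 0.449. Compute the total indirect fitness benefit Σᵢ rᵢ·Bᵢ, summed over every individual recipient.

0.448625

r to a full sibling = 0.5 (full sibs share both parents — two paths of length 2: r = 2·(1/2)^2 = 1/2).
r to a grandoffspring = 1/4 (two parent–offspring links: r = (1/2)^2 = 1/4).
r to a first cousin = 1/8 (first cousins share one grandparent pair — two paths of length 4: r = 2·(1/2)^4 = 1/8).
Summing one r·B term per recipient: 1·0.5·0.409 + 1·0.25·0.303 + 3·0.125·0.449 = 0.448625.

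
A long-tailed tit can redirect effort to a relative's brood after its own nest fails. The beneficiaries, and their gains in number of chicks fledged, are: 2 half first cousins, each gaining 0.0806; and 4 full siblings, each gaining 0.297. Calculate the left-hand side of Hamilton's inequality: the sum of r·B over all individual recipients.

0.604075

r to a half first cousin = 1/16 (half first cousins share one grandparent — one path of length 4: r = (1/2)^4 = 1/16).
r to a full sibling = 1/2 (full sibs share both parents — two paths of length 2: r = 2·(1/2)^2 = 1/2).
Summing one r·B term per recipient: 2·0.0625·0.0806 + 4·0.5·0.297 = 0.604075.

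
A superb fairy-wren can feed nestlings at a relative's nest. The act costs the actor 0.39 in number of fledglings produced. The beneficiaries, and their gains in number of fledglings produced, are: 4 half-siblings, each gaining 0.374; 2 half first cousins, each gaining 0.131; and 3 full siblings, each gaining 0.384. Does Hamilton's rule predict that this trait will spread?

Hamilton's rule: the trait is favored when the sum of r·B over every recipient exceeds the actor's cost C.
r to a half-sibling = 1/4 (half-sibs share one parent — one path of length 2: r = (1/2)^2 = 1/4).
r to a half first cousin = 0.0625 (half first cousins share one grandparent — one path of length 4: r = (1/2)^4 = 1/16).
r to a full sibling = 1/2 (full sibs share both parents — two paths of length 2: r = 2·(1/2)^2 = 1/2).
Summing one r·B term per recipient: 4·0.25·0.374 + 2·0.0625·0.131 + 3·0.5·0.384 = 0.966375.
0.966375 > 0.39: the indirect benefit exceeds the cost.

Yes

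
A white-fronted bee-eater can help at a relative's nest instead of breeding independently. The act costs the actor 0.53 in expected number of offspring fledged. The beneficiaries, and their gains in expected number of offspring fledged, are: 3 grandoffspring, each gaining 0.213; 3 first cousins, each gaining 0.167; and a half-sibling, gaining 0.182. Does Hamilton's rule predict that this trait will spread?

Hamilton's rule: the trait is favored when the sum of r·B over every recipient exceeds the actor's cost C.
r to a grandoffspring = 1/4 (two parent–offspring links: r = (1/2)^2 = 1/4).
r to a first cousin = 1/8 (first cousins share one grandparent pair — two paths of length 4: r = 2·(1/2)^4 = 1/8).
r to a half-sibling = 0.25 (half-sibs share one parent — one path of length 2: r = (1/2)^2 = 1/4).
Summing one r·B term per recipient: 3·0.25·0.213 + 3·0.125·0.167 + 1·0.25·0.182 = 0.267875.
0.267875 < 0.53: the indirect benefit is less than the cost.

No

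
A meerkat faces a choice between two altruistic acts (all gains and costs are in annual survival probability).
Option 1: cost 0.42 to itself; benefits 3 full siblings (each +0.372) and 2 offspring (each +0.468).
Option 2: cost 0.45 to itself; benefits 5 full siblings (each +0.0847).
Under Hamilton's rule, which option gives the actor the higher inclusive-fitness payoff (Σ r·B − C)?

Option 1: r to a full sibling = 0.5.
Option 1: r to an offspring = 0.5.
Option 1: Σ r·B − C = (3·0.5·0.372 + 2·0.5·0.468) − 0.42 = 0.606.
Option 2: r to a full sibling = 0.5.
Option 2: Σ r·B − C = (5·0.5·0.0847) − 0.45 = -0.23825.
Option 1 has the higher net inclusive-fitness payoff.

Option 1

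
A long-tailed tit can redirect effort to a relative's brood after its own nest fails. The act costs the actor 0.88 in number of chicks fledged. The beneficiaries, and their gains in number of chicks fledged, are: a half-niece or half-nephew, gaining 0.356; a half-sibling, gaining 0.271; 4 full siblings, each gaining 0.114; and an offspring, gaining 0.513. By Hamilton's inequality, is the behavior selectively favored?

No

Hamilton's rule: the trait is favored when the sum of r·B over every recipient exceeds the actor's cost C.
r to a half-niece or half-nephew = 1/8 (half-aunt/uncle↔niece/nephew: one path of length 3: r = (1/2)^3 = 1/8).
r to a half-sibling = 1/4 (half-sibs share one parent — one path of length 2: r = (1/2)^2 = 1/4).
r to a full sibling = 1/2 (full sibs share both parents — two paths of length 2: r = 2·(1/2)^2 = 1/2).
r to an offspring = 1/2 (one parent–offspring link: r = (1/2)^1 = 1/2).
Summing one r·B term per recipient: 1·0.125·0.356 + 1·0.25·0.271 + 4·0.5·0.114 + 1·0.5·0.513 = 0.59675.
0.59675 < 0.88: the indirect benefit is less than the cost.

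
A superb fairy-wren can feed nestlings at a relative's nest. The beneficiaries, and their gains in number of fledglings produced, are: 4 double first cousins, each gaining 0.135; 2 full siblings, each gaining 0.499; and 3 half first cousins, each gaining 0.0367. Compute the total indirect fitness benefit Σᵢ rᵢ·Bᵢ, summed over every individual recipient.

r to a double first cousin = 0.25 (double first cousins share both grandparent pairs — four paths of length 4: r = 4·(1/2)^4 = 1/4).
r to a full sibling = 0.5 (full sibs share both parents — two paths of length 2: r = 2·(1/2)^2 = 1/2).
r to a half first cousin = 1/16 (half first cousins share one grandparent — one path of length 4: r = (1/2)^4 = 1/16).
Summing one r·B term per recipient: 4·0.25·0.135 + 2·0.5·0.499 + 3·0.0625·0.0367 = 0.64088125.

0.64088125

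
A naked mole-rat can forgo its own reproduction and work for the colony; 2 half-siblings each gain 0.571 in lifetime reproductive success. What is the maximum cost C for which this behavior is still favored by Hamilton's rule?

r to a half-sibling = 1/4 (half-sibs share one parent — one path of length 2: r = (1/2)^2 = 1/4).
Hamilton's rule: n·r·B > C, so the trait is favored while C < n·r·B = 2·0.25·0.571 = 0.2855.

0.2855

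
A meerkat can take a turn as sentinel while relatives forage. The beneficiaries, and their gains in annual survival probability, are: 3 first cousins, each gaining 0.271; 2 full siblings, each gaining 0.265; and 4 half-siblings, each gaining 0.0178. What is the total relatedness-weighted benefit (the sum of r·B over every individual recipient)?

0.384425

r to a first cousin = 1/8 (first cousins share one grandparent pair — two paths of length 4: r = 2·(1/2)^4 = 1/8).
r to a full sibling = 0.5 (full sibs share both parents — two paths of length 2: r = 2·(1/2)^2 = 1/2).
r to a half-sibling = 1/4 (half-sibs share one parent — one path of length 2: r = (1/2)^2 = 1/4).
Summing one r·B term per recipient: 3·0.125·0.271 + 2·0.5·0.265 + 4·0.25·0.0178 = 0.384425.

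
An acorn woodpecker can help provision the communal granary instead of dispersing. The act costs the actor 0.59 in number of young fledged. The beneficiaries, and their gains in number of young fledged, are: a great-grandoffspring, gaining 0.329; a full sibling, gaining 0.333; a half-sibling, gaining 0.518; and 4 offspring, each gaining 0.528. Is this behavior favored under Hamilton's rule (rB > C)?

Yes

Hamilton's rule: the trait is favored when the sum of r·B over every recipient exceeds the actor's cost C.
r to a great-grandoffspring = 1/8 (three parent–offspring links: r = (1/2)^3 = 1/8).
r to a full sibling = 1/2 (full sibs share both parents — two paths of length 2: r = 2·(1/2)^2 = 1/2).
r to a half-sibling = 1/4 (half-sibs share one parent — one path of length 2: r = (1/2)^2 = 1/4).
r to an offspring = 0.5 (one parent–offspring link: r = (1/2)^1 = 1/2).
Summing one r·B term per recipient: 1·0.125·0.329 + 1·0.5·0.333 + 1·0.25·0.518 + 4·0.5·0.528 = 1.393125.
1.393125 > 0.59: the indirect benefit exceeds the cost.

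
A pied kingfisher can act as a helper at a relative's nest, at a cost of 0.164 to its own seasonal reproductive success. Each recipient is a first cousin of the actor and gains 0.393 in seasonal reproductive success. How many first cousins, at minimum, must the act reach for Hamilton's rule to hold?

r to a first cousin = 0.125 (first cousins share one grandparent pair — two paths of length 4: r = 2·(1/2)^4 = 1/8).
Hamilton's rule: n·r·B > C  ⇒  n > C/(r·B) = 0.164/(0.125·0.393) = 3.338.
The smallest integer exceeding 3.338 is 4.

4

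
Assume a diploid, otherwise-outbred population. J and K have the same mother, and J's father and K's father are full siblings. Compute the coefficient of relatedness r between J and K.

Relatedness sums over independent paths through distinct common ancestors.
J and K are related in two ways: half-sibs through their shared mother (r = 1/4) and first cousins through their fathers (r = 1/8).
r = 1/4 + 1/8 = 0.375.

0.375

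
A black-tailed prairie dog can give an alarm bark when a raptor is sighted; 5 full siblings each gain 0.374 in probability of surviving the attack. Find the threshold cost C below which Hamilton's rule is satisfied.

0.935

r to a full sibling = 0.5 (full sibs share both parents — two paths of length 2: r = 2·(1/2)^2 = 1/2).
Hamilton's rule: n·r·B > C, so the trait is favored while C < n·r·B = 5·0.5·0.374 = 0.935.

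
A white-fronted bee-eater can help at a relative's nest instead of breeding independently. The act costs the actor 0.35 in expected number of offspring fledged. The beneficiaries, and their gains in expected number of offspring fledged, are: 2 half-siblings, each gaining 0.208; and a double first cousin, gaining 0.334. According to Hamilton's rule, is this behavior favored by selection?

No

Hamilton's rule: the trait is favored when the sum of r·B over every recipient exceeds the actor's cost C.
r to a half-sibling = 0.25 (half-sibs share one parent — one path of length 2: r = (1/2)^2 = 1/4).
r to a double first cousin = 1/4 (double first cousins share both grandparent pairs — four paths of length 4: r = 4·(1/2)^4 = 1/4).
Summing one r·B term per recipient: 2·0.25·0.208 + 1·0.25·0.334 = 0.1875.
0.1875 < 0.35: the indirect benefit is less than the cost.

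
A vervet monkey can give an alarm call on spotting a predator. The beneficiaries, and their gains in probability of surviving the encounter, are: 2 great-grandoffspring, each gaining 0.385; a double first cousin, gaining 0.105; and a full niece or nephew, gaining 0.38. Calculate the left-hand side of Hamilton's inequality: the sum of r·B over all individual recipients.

r to a great-grandoffspring = 0.125 (three parent–offspring links: r = (1/2)^3 = 1/8).
r to a double first cousin = 0.25 (double first cousins share both grandparent pairs — four paths of length 4: r = 4·(1/2)^4 = 1/4).
r to a full niece or nephew = 1/4 (full aunt/uncle↔niece/nephew: two paths of length 3 through the shared grandparent pair: r = 2·(1/2)^3 = 1/4).
Summing one r·B term per recipient: 2·0.125·0.385 + 1·0.25·0.105 + 1·0.25·0.38 = 0.2175.

0.2175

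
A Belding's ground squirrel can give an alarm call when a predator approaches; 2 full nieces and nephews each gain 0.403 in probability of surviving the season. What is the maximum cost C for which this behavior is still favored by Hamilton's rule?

r to a full niece or nephew = 1/4 (full aunt/uncle↔niece/nephew: two paths of length 3 through the shared grandparent pair: r = 2·(1/2)^3 = 1/4).
Hamilton's rule: n·r·B > C, so the trait is favored while C < n·r·B = 2·0.25·0.403 = 0.2015.

0.2015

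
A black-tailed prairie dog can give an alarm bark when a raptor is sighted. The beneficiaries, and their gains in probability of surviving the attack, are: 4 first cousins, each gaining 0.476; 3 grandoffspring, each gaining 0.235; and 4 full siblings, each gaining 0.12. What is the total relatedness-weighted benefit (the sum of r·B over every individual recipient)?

0.65425

r to a first cousin = 0.125 (first cousins share one grandparent pair — two paths of length 4: r = 2·(1/2)^4 = 1/8).
r to a grandoffspring = 0.25 (two parent–offspring links: r = (1/2)^2 = 1/4).
r to a full sibling = 0.5 (full sibs share both parents — two paths of length 2: r = 2·(1/2)^2 = 1/2).
Summing one r·B term per recipient: 4·0.125·0.476 + 3·0.25·0.235 + 4·0.5·0.12 = 0.65425.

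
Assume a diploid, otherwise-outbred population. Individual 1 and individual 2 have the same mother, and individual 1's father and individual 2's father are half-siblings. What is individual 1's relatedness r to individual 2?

0.3125

With two independent routes of shared ancestry, r is the sum of the two contributions.
Individual 1 and individual 2 are related in two ways: half-sibs through their shared mother (r = 1/4) and half first cousins through their fathers (r = 1/16).
r = 1/4 + 1/16 = 5/16 = 0.3125.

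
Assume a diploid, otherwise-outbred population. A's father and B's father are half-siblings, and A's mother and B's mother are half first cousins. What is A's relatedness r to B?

With two independent routes of shared ancestry, r is the sum of the two contributions.
A and B are related in two ways: half first cousins through their fathers (r = 1/16) and half second cousins through their mothers (r = 1/64).
r = 1/16 + 1/64 = 5/64 = 0.078125.

0.078125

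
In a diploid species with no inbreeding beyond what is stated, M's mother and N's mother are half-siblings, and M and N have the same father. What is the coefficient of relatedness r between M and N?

Wright's path rule: contributions from independent ancestry routes add.
M and N are related in two ways: half first cousins through their mothers (r = 1/16) and half-sibs through their shared father (r = 1/4).
r = 1/16 + 1/4 = 0.3125.

0.3125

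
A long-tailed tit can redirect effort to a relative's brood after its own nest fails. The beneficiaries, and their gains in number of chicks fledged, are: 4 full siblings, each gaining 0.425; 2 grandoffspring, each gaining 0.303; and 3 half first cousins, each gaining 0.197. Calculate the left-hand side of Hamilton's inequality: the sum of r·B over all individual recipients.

r to a full sibling = 1/2 (full sibs share both parents — two paths of length 2: r = 2·(1/2)^2 = 1/2).
r to a grandoffspring = 1/4 (two parent–offspring links: r = (1/2)^2 = 1/4).
r to a half first cousin = 1/16 (half first cousins share one grandparent — one path of length 4: r = (1/2)^4 = 1/16).
Summing one r·B term per recipient: 4·0.5·0.425 + 2·0.25·0.303 + 3·0.0625·0.197 = 1.0384375.

1.0384375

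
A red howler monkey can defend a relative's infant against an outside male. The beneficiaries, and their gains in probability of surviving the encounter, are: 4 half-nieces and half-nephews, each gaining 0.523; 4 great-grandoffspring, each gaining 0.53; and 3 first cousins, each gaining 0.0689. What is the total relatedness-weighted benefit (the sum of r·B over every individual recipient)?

r to a half-niece or half-nephew = 1/8 (half-aunt/uncle↔niece/nephew: one path of length 3: r = (1/2)^3 = 1/8).
r to a great-grandoffspring = 1/8 (three parent–offspring links: r = (1/2)^3 = 1/8).
r to a first cousin = 1/8 (first cousins share one grandparent pair — two paths of length 4: r = 2·(1/2)^4 = 1/8).
Summing one r·B term per recipient: 4·0.125·0.523 + 4·0.125·0.53 + 3·0.125·0.0689 = 0.5523375.

0.5523375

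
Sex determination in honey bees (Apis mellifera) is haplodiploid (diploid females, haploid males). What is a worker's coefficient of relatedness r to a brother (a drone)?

Her haploid brother carries none of their father's genes and a random half of their mother's genome; that half matches the maternal half of her own genome with probability 1/2: r = 1/2 · 1/2 = 1/4.

0.25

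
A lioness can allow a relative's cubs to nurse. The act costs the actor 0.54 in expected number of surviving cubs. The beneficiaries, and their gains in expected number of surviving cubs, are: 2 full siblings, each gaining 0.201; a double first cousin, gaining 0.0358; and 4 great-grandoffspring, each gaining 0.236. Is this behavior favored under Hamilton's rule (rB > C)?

Hamilton's rule: the trait is favored when the sum of r·B over every recipient exceeds the actor's cost C.
r to a full sibling = 0.5 (full sibs share both parents — two paths of length 2: r = 2·(1/2)^2 = 1/2).
r to a double first cousin = 0.25 (double first cousins share both grandparent pairs — four paths of length 4: r = 4·(1/2)^4 = 1/4).
r to a great-grandoffspring = 0.125 (three parent–offspring links: r = (1/2)^3 = 1/8).
Summing one r·B term per recipient: 2·0.5·0.201 + 1·0.25·0.0358 + 4·0.125·0.236 = 0.32795.
0.32795 < 0.54: the indirect benefit is less than the cost.

No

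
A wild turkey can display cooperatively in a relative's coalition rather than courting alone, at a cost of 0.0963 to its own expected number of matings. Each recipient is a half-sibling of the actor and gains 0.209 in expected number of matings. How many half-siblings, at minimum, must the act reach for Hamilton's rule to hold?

2

r to a half-sibling = 0.25 (half-sibs share one parent — one path of length 2: r = (1/2)^2 = 1/4).
Hamilton's rule: n·r·B > C  ⇒  n > C/(r·B) = 0.0963/(0.25·0.209) = 1.843.
The smallest integer exceeding 1.843 is 2.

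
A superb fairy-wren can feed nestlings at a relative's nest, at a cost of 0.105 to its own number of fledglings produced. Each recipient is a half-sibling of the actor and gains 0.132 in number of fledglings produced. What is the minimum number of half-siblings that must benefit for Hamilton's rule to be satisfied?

r to a half-sibling = 1/4 (half-sibs share one parent — one path of length 2: r = (1/2)^2 = 1/4).
Hamilton's rule: n·r·B > C  ⇒  n > C/(r·B) = 0.105/(0.25·0.132) = 3.182.
The smallest integer exceeding 3.182 is 4.

4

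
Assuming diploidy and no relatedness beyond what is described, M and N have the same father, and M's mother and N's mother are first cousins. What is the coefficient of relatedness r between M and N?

Independent pedigree routes through distinct common ancestors add.
M and N are related in two ways: half-sibs through their shared father (r = 1/4) and second cousins through their mothers (r = 1/32).
r = 1/4 + 1/32 = 0.28125.

0.28125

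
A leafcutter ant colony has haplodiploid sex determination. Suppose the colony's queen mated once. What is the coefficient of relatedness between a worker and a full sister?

Haplodiploid full sisters inherit their father's entire haploid genome identically (contributing 1/2) and on average half of their mother's contribution (1/2 · 1/2 = 1/4); r = 1/2 + 1/4 = 3/4.

0.75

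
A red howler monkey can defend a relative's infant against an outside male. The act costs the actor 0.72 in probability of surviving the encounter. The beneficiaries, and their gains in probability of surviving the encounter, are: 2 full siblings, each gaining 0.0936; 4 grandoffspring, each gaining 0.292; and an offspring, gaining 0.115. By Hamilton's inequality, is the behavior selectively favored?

Hamilton's rule: the trait is favored when the sum of r·B over every recipient exceeds the actor's cost C.
r to a full sibling = 0.5 (full sibs share both parents — two paths of length 2: r = 2·(1/2)^2 = 1/2).
r to a grandoffspring = 0.25 (two parent–offspring links: r = (1/2)^2 = 1/4).
r to an offspring = 0.5 (one parent–offspring link: r = (1/2)^1 = 1/2).
Summing one r·B term per recipient: 2·0.5·0.0936 + 4·0.25·0.292 + 1·0.5·0.115 = 0.4431.
0.4431 < 0.72: the indirect benefit is less than the cost.

No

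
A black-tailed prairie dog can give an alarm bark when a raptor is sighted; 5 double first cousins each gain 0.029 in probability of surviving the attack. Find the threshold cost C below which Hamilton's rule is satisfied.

r to a double first cousin = 0.25 (double first cousins share both grandparent pairs — four paths of length 4: r = 4·(1/2)^4 = 1/4).
Hamilton's rule: n·r·B > C, so the trait is favored while C < n·r·B = 5·0.25·0.029 = 0.03625.

0.03625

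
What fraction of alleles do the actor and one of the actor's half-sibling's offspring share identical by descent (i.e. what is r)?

0.125

Each parent–offspring link contributes a factor of 1/2, and independent paths through distinct common ancestors add.
Half-aunt/uncle↔niece/nephew: one path of length 3: r = (1/2)^3 = 1/8.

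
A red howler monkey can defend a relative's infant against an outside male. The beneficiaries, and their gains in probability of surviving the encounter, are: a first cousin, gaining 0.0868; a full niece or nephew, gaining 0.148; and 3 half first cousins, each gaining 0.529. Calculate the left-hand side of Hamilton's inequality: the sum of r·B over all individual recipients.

r to a first cousin = 1/8 (first cousins share one grandparent pair — two paths of length 4: r = 2·(1/2)^4 = 1/8).
r to a full niece or nephew = 1/4 (full aunt/uncle↔niece/nephew: two paths of length 3 through the shared grandparent pair: r = 2·(1/2)^3 = 1/4).
r to a half first cousin = 1/16 (half first cousins share one grandparent — one path of length 4: r = (1/2)^4 = 1/16).
Summing one r·B term per recipient: 1·0.125·0.0868 + 1·0.25·0.148 + 3·0.0625·0.529 = 0.1470375.

0.1470375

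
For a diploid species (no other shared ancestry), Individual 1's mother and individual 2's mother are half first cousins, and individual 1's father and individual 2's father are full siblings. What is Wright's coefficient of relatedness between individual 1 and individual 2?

0.140625

With two independent routes of shared ancestry, r is the sum of the two contributions.
Individual 1 and individual 2 are related in two ways: half second cousins through their mothers (r = 1/64) and first cousins through their fathers (r = 1/8).
r = 1/64 + 1/8 = 0.140625.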